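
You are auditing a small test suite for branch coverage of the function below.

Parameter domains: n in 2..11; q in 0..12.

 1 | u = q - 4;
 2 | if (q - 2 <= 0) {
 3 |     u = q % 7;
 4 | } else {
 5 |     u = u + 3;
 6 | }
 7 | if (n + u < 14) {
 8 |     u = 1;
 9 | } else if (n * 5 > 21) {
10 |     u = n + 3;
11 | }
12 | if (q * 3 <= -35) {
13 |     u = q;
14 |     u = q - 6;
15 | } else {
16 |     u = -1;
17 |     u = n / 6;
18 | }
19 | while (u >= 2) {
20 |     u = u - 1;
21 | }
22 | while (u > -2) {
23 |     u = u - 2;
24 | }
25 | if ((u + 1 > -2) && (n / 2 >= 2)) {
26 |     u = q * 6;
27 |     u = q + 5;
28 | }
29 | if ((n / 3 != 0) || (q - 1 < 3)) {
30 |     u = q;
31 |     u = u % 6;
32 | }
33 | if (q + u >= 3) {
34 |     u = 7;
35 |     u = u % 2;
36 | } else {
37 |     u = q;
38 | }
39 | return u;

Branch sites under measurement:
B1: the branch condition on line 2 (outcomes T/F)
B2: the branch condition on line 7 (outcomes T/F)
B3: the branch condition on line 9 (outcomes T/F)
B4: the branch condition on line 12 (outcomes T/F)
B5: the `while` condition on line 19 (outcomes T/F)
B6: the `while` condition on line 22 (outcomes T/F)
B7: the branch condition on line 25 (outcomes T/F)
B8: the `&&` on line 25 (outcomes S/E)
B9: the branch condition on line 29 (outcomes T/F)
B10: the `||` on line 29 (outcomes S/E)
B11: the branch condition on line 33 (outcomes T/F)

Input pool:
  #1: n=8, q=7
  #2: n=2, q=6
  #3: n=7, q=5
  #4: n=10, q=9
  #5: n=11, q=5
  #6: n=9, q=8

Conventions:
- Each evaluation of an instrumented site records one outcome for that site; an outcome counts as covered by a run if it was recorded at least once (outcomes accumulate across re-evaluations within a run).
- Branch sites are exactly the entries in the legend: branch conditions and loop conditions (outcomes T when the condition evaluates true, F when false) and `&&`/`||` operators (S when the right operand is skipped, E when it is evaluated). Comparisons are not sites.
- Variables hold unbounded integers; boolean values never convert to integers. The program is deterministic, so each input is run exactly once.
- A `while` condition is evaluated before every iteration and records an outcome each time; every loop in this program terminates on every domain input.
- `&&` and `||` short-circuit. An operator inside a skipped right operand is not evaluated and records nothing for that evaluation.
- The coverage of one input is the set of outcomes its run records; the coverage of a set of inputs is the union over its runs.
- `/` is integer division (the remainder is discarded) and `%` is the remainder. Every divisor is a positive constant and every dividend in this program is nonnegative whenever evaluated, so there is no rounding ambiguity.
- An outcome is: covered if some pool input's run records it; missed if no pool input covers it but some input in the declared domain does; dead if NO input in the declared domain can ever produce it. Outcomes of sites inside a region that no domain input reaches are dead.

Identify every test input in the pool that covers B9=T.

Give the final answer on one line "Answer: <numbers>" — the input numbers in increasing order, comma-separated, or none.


input #1 (n=8, q=7): covers B9=T
input #2 (n=2, q=6): misses B9=T
input #3 (n=7, q=5): covers B9=T
input #4 (n=10, q=9): covers B9=T
input #5 (n=11, q=5): covers B9=T
input #6 (n=9, q=8): covers B9=T
Answer: 1, 3, 4, 5, 6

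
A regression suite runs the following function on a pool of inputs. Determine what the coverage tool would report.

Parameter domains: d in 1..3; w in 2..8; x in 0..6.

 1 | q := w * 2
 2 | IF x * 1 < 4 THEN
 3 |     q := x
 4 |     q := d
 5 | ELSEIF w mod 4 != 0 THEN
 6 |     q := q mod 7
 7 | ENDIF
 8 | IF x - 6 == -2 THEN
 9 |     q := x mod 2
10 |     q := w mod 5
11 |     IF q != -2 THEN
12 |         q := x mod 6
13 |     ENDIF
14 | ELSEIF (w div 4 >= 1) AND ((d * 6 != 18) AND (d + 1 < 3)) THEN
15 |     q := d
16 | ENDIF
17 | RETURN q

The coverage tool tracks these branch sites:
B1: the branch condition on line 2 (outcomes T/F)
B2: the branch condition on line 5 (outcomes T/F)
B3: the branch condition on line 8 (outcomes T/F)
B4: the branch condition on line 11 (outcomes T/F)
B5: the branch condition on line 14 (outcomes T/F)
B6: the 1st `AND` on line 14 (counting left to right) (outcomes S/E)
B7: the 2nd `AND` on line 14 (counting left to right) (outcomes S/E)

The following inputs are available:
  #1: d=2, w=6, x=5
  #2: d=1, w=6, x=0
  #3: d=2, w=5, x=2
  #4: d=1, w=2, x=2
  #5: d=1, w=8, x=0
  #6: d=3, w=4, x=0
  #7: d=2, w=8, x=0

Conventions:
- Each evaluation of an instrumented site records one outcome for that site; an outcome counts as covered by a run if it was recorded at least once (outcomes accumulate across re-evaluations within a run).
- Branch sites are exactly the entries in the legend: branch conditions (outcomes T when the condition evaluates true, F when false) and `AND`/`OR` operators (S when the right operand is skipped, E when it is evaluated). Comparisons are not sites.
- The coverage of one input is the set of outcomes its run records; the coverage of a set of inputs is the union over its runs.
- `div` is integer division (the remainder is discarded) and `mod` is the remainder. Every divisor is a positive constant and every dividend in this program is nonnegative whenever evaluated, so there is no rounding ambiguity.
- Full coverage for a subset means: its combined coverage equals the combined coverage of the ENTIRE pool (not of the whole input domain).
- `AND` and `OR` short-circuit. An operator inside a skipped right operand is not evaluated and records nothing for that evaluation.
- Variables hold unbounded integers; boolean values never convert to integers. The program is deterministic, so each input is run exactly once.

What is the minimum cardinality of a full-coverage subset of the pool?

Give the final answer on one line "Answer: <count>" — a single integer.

test 1 (d=2, w=6, x=5) hits B1=F, B2=T, B3=F, B5=F, B6=E, B7=E
test 2 (d=1, w=6, x=0) hits B1=T, B3=F, B5=T, B6=E, B7=E
test 3 (d=2, w=5, x=2) hits B1=T, B3=F, B5=F, B6=E, B7=E
test 4 (d=1, w=2, x=2) hits B1=T, B3=F, B5=F, B6=S
test 5 (d=1, w=8, x=0) hits B1=T, B3=F, B5=T, B6=E, B7=E
test 6 (d=3, w=4, x=0) hits B1=T, B3=F, B5=F, B6=E, B7=S
test 7 (d=2, w=8, x=0) hits B1=T, B3=F, B5=F, B6=E, B7=E
together the pool reaches 10 outcomes: B1=T, B1=F, B2=T, B3=F, B5=T, B5=F, B6=S, B6=E, B7=S, B7=E
checked all size-1 subsets: none covers 10 outcomes (max 6/10)
checked all size-2 subsets: none covers 10 outcomes (max 8/10)
checked all size-3 subsets: none covers 10 outcomes (max 9/10)
the canonical winner is {1, 2, 4, 6}: size 4, full 10-outcome coverage, earliest index list among size-4 covers

Answer: 4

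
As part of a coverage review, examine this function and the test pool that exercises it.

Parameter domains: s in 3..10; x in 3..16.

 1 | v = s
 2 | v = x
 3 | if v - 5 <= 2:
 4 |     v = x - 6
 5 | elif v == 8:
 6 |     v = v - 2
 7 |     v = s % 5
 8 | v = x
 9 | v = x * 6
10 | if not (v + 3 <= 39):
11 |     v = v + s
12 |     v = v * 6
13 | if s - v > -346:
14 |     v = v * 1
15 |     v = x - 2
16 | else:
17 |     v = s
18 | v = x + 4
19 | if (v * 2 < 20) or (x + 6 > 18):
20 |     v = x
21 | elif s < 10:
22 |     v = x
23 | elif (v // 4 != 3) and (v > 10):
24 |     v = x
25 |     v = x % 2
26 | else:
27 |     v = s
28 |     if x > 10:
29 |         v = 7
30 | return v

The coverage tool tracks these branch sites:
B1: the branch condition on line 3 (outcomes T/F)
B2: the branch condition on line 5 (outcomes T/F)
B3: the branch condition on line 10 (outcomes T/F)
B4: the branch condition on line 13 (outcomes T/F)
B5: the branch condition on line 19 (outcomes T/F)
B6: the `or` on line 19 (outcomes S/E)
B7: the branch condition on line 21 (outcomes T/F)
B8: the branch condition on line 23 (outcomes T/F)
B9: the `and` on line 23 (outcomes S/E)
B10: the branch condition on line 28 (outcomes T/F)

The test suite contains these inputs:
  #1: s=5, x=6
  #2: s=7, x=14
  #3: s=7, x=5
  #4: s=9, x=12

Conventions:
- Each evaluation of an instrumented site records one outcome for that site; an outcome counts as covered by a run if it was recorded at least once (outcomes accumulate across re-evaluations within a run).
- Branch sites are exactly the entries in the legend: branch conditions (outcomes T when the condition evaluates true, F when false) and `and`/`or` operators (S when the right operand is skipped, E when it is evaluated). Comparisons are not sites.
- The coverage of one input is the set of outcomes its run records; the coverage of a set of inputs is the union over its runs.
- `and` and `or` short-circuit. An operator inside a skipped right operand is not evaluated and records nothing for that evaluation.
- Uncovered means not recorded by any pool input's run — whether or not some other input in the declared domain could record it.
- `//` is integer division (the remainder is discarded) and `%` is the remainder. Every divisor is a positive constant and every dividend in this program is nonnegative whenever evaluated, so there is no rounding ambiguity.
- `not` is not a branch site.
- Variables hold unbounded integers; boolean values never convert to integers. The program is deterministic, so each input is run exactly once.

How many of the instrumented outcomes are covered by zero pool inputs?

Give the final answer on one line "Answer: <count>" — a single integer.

input #1 (s=5, x=6): events B1->T, B3->F, B4->T, B6->E, B5->F, B7->T; covers B1=T, B3=F, B4=T, B5=F, B6=E, B7=T
input #2 (s=7, x=14): events B1->F, B2->F, B3->T, B4->F, B6->E, B5->T; covers B1=F, B2=F, B3=T, B4=F, B5=T, B6=E
input #3 (s=7, x=5): events B1->T, B3->F, B4->T, B6->S, B5->T; covers B1=T, B3=F, B4=T, B5=T, B6=S
input #4 (s=9, x=12): events B1->F, B2->F, B3->T, B4->F, B6->E, B5->F, B7->T; covers B1=F, B2=F, B3=T, B4=F, B5=F, B6=E, B7=T
union over the pool: B1=T, B1=F, B2=F, B3=T, B3=F, B4=T, B4=F, B5=T, B5=F, B6=S, B6=E, B7=T
uncovered (8 of 20): B2=T, B7=F, B8=T, B8=F, B9=S, B9=E, B10=T, B10=F

Answer: 8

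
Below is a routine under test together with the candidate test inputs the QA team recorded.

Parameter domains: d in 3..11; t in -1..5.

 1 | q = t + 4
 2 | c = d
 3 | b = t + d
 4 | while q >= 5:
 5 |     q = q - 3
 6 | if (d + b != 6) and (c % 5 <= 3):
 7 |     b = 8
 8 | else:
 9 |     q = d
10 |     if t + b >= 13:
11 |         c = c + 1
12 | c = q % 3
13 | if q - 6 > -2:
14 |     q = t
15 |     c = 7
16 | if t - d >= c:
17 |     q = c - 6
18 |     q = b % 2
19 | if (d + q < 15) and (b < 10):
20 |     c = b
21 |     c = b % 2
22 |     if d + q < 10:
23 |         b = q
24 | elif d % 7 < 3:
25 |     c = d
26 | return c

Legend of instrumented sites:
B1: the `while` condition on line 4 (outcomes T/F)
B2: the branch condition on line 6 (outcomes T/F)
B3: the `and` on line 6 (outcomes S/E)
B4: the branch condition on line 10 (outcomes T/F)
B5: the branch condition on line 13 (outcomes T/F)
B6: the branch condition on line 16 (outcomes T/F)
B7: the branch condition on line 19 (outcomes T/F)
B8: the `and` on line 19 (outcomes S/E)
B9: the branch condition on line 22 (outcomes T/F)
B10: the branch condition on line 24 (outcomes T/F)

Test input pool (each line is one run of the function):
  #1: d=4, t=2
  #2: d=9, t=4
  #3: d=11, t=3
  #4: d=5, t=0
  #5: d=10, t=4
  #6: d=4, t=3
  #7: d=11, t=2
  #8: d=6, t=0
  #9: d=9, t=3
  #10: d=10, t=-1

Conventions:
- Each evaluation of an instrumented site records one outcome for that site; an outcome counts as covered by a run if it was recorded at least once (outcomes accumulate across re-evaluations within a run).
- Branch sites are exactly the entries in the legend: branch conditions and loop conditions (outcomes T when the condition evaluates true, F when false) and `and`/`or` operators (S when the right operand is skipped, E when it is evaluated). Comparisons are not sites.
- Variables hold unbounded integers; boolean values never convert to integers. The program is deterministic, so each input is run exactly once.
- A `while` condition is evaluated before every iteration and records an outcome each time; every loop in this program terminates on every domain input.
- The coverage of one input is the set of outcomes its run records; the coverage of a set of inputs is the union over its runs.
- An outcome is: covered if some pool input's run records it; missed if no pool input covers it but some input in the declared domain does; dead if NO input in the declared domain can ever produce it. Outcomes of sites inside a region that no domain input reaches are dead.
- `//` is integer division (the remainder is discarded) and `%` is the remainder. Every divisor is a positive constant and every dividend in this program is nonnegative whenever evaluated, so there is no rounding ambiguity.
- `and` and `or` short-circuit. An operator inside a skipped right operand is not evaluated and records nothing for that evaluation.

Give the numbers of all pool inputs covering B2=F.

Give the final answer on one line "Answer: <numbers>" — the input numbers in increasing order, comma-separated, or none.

input #1 (d=4, t=2): hits B2=F
input #2 (d=9, t=4): hits B2=F
input #3 (d=11, t=3): never hits B2=F
input #4 (d=5, t=0): never hits B2=F
input #5 (d=10, t=4): never hits B2=F
input #6 (d=4, t=3): hits B2=F
input #7 (d=11, t=2): never hits B2=F
input #8 (d=6, t=0): never hits B2=F
input #9 (d=9, t=3): hits B2=F
input #10 (d=10, t=-1): never hits B2=F

Answer: 1, 2, 6, 9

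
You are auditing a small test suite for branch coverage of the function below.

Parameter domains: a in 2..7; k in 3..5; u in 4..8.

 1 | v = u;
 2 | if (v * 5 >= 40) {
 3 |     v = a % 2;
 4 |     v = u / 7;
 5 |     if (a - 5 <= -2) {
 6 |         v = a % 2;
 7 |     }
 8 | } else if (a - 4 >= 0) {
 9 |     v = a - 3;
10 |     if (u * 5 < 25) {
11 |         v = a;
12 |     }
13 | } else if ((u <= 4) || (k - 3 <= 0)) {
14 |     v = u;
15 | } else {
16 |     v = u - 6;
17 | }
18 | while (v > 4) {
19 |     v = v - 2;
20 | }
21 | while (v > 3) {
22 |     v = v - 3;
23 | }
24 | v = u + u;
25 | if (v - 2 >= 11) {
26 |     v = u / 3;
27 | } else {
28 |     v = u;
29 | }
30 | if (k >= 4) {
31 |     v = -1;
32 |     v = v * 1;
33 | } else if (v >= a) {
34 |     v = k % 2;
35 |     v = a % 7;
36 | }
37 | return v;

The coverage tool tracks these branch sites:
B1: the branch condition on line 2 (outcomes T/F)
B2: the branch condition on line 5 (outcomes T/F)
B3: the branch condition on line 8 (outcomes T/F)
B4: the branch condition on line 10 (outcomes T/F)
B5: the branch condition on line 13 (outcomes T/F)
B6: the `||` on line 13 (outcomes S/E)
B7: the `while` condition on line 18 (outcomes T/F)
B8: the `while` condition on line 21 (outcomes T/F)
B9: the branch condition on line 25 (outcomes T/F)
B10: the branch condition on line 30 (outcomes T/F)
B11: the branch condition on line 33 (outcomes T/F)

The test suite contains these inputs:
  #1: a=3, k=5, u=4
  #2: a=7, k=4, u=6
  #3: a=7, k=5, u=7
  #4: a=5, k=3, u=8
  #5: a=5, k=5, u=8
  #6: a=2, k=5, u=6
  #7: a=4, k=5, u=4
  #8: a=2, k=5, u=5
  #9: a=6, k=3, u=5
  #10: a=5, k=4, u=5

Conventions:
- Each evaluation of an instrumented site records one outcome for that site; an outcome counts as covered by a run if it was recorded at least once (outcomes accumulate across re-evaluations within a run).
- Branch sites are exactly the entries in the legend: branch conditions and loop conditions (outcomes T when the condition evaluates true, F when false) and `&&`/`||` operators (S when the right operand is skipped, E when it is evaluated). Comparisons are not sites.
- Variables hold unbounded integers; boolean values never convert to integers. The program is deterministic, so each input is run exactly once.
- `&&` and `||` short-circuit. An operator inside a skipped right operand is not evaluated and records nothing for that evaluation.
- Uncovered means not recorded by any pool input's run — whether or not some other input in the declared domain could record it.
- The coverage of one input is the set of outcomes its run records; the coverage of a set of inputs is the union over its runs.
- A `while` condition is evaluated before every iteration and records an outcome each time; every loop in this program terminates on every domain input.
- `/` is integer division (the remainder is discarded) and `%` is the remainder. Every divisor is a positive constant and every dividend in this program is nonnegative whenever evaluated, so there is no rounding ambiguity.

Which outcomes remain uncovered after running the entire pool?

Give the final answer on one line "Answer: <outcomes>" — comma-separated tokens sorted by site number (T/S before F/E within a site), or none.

test 1 (a=3, k=5, u=4) hits B1=F, B3=F, B5=T, B6=S, B7=F, B8=T, B8=F, B9=F, B10=T
test 2 (a=7, k=4, u=6) hits B1=F, B3=T, B4=F, B7=F, B8=T, B8=F, B9=F, B10=T
test 3 (a=7, k=5, u=7) hits B1=F, B3=T, B4=F, B7=F, B8=T, B8=F, B9=T, B10=T
test 4 (a=5, k=3, u=8) hits B1=T, B2=F, B7=F, B8=F, B9=T, B10=F, B11=F
test 5 (a=5, k=5, u=8) hits B1=T, B2=F, B7=F, B8=F, B9=T, B10=T
test 6 (a=2, k=5, u=6) hits B1=F, B3=F, B5=F, B6=E, B7=F, B8=F, B9=F, B10=T
test 7 (a=4, k=5, u=4) hits B1=F, B3=T, B4=T, B7=F, B8=T, B8=F, B9=F, B10=T
test 8 (a=2, k=5, u=5) hits B1=F, B3=F, B5=F, B6=E, B7=F, B8=F, B9=F, B10=T
test 9 (a=6, k=3, u=5) hits B1=F, B3=T, B4=F, B7=F, B8=F, B9=F, B10=F, B11=F
test 10 (a=5, k=4, u=5) hits B1=F, B3=T, B4=F, B7=F, B8=F, B9=F, B10=T
union over the pool: B1=T, B1=F, B2=F, B3=T, B3=F, B4=T, B4=F, B5=T, B5=F, B6=S, B6=E, B7=F, B8=T, B8=F, B9=T, B9=F, B10=T, B10=F, B11=F
uncovered (3 of 22): B2=T, B7=T, B11=T

Answer: B2=T, B7=T, B11=T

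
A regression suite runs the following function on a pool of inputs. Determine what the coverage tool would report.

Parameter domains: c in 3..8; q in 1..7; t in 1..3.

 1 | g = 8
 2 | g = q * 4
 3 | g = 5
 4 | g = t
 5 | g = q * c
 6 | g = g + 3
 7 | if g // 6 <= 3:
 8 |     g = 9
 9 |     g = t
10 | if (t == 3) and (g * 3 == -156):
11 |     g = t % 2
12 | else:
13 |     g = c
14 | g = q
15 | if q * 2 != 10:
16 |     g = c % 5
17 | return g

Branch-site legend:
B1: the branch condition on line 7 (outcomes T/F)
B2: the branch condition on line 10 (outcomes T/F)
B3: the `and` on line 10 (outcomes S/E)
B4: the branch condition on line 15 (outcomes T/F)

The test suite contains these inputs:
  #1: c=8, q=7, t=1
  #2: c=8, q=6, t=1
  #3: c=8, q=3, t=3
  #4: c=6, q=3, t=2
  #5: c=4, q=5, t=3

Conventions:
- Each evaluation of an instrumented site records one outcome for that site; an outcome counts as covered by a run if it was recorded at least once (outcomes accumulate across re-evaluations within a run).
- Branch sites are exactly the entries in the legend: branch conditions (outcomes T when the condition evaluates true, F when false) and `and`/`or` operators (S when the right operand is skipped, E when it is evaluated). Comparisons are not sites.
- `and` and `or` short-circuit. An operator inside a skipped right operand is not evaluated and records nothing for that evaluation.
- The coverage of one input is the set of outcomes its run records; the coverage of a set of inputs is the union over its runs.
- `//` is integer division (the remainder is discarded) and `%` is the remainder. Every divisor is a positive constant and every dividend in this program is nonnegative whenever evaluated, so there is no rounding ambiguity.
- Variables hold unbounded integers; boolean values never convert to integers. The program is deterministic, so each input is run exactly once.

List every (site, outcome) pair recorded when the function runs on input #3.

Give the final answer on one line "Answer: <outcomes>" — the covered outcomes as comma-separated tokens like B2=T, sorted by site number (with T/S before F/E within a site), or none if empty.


Simulating input #3 (c=8, q=3, t=3) step by step:
  B1->F, B3->E, B2->F, B4->T
deduplicating events, the covered set is: B1=F, B2=F, B3=E, B4=T
Answer: B1=F, B2=F, B3=E, B4=T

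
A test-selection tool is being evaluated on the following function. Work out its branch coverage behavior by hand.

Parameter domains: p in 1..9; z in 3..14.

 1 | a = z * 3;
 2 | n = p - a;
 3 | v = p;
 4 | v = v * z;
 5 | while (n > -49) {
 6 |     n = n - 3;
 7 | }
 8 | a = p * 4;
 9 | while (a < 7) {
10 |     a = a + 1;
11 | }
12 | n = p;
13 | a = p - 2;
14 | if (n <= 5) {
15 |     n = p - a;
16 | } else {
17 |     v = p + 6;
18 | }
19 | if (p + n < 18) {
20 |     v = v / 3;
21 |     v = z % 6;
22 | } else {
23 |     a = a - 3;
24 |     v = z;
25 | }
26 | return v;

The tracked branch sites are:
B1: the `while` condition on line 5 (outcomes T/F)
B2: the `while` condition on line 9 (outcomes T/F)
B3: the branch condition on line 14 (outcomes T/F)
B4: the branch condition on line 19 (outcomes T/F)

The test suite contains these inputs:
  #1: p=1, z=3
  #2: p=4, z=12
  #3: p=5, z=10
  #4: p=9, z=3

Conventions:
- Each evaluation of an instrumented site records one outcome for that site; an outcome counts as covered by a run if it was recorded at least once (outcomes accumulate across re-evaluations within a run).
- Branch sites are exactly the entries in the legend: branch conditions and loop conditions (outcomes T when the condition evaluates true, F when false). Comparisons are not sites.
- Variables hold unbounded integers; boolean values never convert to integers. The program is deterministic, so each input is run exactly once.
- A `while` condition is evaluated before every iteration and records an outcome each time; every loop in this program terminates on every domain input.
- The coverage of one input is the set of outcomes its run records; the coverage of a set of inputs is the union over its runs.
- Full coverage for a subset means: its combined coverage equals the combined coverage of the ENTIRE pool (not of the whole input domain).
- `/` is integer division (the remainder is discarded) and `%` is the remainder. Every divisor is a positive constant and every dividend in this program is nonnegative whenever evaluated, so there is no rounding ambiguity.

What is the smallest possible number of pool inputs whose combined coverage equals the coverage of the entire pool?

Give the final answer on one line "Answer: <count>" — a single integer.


input #1, p=1, z=3: events B1->T, B1->T, B1->T, B1->T, B1->T, B1->T, B1->T, B1->T, B1->T, B1->T, B1->T, B1->T, B1->T, B1->T, ...; outcomes B1=T, B1=F, B2=T, B2=F, B3=T, B4=T
input #2, p=4, z=12: events B1->T, B1->T, B1->T, B1->T, B1->T, B1->T, B1->F, B2->F, B3->T, B4->T; outcomes B1=T, B1=F, B2=F, B3=T, B4=T
input #3, p=5, z=10: events B1->T, B1->T, B1->T, B1->T, B1->T, B1->T, B1->T, B1->T, B1->F, B2->F, B3->T, B4->T; outcomes B1=T, B1=F, B2=F, B3=T, B4=T
input #4, p=9, z=3: events B1->T, B1->T, B1->T, B1->T, B1->T, B1->T, B1->T, B1->T, B1->T, B1->T, B1->T, B1->T, B1->T, B1->T, ...; outcomes B1=T, B1=F, B2=F, B3=F, B4=F
union over all inputs: B1=T, B1=F, B2=T, B2=F, B3=T, B3=F, B4=T, B4=F (8 outcomes)
every size-1 subset falls short of the 8 outcomes (best: 6/8)
the canonical winner is {1, 4}: size 2, full 8-outcome coverage, earliest index list among size-2 covers
Answer: 2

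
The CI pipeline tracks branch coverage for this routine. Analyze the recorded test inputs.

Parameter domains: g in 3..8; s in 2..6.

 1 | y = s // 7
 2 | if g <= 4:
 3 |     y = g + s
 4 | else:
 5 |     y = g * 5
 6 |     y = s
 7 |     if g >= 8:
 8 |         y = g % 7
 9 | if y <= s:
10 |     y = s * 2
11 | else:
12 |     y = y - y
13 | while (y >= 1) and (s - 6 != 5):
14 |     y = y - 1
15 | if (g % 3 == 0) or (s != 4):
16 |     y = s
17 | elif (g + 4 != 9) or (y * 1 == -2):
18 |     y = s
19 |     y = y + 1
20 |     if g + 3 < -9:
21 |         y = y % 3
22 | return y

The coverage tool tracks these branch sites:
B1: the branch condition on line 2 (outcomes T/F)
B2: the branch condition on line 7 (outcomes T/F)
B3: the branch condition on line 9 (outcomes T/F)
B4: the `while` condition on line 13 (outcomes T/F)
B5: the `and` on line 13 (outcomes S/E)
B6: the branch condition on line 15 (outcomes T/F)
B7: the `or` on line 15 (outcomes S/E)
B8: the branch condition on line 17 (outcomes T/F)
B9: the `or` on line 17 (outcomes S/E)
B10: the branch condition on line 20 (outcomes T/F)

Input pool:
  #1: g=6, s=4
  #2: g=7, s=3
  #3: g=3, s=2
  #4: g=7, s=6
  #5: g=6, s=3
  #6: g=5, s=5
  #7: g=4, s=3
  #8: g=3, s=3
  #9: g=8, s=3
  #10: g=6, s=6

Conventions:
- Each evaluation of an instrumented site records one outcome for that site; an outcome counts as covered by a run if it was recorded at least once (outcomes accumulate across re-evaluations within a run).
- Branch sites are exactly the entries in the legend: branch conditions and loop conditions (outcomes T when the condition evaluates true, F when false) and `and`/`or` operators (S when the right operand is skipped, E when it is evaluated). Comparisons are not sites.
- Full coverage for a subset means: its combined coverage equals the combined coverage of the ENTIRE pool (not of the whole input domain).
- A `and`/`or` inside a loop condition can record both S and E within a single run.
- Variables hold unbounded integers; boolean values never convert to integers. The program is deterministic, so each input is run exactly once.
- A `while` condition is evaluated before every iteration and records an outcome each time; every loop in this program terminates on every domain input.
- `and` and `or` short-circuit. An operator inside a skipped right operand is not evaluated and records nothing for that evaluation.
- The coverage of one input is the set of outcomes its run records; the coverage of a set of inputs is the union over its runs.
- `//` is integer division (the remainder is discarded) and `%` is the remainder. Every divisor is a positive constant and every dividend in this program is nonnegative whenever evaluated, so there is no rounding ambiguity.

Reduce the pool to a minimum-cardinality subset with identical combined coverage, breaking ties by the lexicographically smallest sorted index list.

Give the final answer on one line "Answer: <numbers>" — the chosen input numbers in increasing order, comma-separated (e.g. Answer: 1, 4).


test 1 (g=6, s=4) fires B1->F, B2->F, B3->T, B5->E, B4->T, B5->E, B4->T, B5->E, B4->T, B5->E, B4->T, B5->E, B4->T, B5->E, ...; hits B1=F, B2=F, B3=T, B4=T, B4=F, B5=S, B5=E, B6=T, B7=S
test 2 (g=7, s=3) fires B1->F, B2->F, B3->T, B5->E, B4->T, B5->E, B4->T, B5->E, B4->T, B5->E, B4->T, B5->E, B4->T, B5->E, ...; hits B1=F, B2=F, B3=T, B4=T, B4=F, B5=S, B5=E, B6=T, B7=E
test 3 (g=3, s=2) fires B1->T, B3->F, B5->S, B4->F, B7->S, B6->T; hits B1=T, B3=F, B4=F, B5=S, B6=T, B7=S
test 4 (g=7, s=6) fires B1->F, B2->F, B3->T, B5->E, B4->T, B5->E, B4->T, B5->E, B4->T, B5->E, B4->T, B5->E, B4->T, B5->E, ...; hits B1=F, B2=F, B3=T, B4=T, B4=F, B5=S, B5=E, B6=T, B7=E
test 5 (g=6, s=3) fires B1->F, B2->F, B3->T, B5->E, B4->T, B5->E, B4->T, B5->E, B4->T, B5->E, B4->T, B5->E, B4->T, B5->E, ...; hits B1=F, B2=F, B3=T, B4=T, B4=F, B5=S, B5=E, B6=T, B7=S
test 6 (g=5, s=5) fires B1->F, B2->F, B3->T, B5->E, B4->T, B5->E, B4->T, B5->E, B4->T, B5->E, B4->T, B5->E, B4->T, B5->E, ...; hits B1=F, B2=F, B3=T, B4=T, B4=F, B5=S, B5=E, B6=T, B7=E
test 7 (g=4, s=3) fires B1->T, B3->F, B5->S, B4->F, B7->E, B6->T; hits B1=T, B3=F, B4=F, B5=S, B6=T, B7=E
test 8 (g=3, s=3) fires B1->T, B3->F, B5->S, B4->F, B7->S, B6->T; hits B1=T, B3=F, B4=F, B5=S, B6=T, B7=S
test 9 (g=8, s=3) fires B1->F, B2->T, B3->T, B5->E, B4->T, B5->E, B4->T, B5->E, B4->T, B5->E, B4->T, B5->E, B4->T, B5->E, ...; hits B1=F, B2=T, B3=T, B4=T, B4=F, B5=S, B5=E, B6=T, B7=E
test 10 (g=6, s=6) fires B1->F, B2->F, B3->T, B5->E, B4->T, B5->E, B4->T, B5->E, B4->T, B5->E, B4->T, B5->E, B4->T, B5->E, ...; hits B1=F, B2=F, B3=T, B4=T, B4=F, B5=S, B5=E, B6=T, B7=S
pool-wide coverage (13 outcomes): B1=T, B1=F, B2=T, B2=F, B3=T, B3=F, B4=T, B4=F, B5=S, B5=E, B6=T, B7=S, B7=E
checked all size-1 subsets: none covers 13 outcomes (max 9/13)
checked all size-2 subsets: none covers 13 outcomes (max 12/13)
size 3: inputs {1, 3, 9} cover all 13 outcomes, and no lexicographically smaller subset of this size does
Answer: 1, 3, 9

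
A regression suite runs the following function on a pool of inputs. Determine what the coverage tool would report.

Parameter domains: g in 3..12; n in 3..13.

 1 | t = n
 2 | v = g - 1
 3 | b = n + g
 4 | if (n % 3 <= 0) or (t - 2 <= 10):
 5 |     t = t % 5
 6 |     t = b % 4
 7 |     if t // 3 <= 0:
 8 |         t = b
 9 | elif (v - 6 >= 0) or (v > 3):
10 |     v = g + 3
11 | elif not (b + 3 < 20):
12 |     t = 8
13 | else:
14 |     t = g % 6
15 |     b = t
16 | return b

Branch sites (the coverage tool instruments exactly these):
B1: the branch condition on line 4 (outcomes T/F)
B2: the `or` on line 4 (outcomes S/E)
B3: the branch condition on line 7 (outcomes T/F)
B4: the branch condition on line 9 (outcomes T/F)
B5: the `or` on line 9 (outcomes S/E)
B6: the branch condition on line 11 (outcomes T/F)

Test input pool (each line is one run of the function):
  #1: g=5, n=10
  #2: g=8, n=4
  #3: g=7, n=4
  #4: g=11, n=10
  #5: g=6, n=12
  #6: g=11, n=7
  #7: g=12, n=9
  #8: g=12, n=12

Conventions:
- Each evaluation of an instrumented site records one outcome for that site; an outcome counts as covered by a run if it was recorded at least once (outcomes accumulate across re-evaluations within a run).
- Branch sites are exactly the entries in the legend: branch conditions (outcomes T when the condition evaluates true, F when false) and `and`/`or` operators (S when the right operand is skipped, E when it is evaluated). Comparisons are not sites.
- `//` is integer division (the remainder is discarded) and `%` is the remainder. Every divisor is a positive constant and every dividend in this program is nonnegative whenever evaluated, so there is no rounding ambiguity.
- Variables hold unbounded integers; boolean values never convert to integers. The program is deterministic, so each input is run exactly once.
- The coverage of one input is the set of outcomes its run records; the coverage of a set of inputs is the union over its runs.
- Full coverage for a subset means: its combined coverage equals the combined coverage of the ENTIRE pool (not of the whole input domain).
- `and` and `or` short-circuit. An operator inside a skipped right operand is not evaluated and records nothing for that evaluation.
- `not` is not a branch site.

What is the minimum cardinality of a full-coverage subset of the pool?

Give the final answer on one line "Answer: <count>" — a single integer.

#1 (g=5, n=10) -> covered: B1=T, B2=E, B3=F
#2 (g=8, n=4) -> covered: B1=T, B2=E, B3=T
#3 (g=7, n=4) -> covered: B1=T, B2=E, B3=F
#4 (g=11, n=10) -> covered: B1=T, B2=E, B3=T
#5 (g=6, n=12) -> covered: B1=T, B2=S, B3=T
#6 (g=11, n=7) -> covered: B1=T, B2=E, B3=T
#7 (g=12, n=9) -> covered: B1=T, B2=S, B3=T
#8 (g=12, n=12) -> covered: B1=T, B2=S, B3=T
union over all inputs: B1=T, B2=S, B2=E, B3=T, B3=F (5 outcomes)
every size-1 subset falls short of the 5 outcomes (best: 3/5)
at size 2, {1, 5} reaches all 5 outcomes; every lexicographically earlier size-2 subset fails

Answer: 2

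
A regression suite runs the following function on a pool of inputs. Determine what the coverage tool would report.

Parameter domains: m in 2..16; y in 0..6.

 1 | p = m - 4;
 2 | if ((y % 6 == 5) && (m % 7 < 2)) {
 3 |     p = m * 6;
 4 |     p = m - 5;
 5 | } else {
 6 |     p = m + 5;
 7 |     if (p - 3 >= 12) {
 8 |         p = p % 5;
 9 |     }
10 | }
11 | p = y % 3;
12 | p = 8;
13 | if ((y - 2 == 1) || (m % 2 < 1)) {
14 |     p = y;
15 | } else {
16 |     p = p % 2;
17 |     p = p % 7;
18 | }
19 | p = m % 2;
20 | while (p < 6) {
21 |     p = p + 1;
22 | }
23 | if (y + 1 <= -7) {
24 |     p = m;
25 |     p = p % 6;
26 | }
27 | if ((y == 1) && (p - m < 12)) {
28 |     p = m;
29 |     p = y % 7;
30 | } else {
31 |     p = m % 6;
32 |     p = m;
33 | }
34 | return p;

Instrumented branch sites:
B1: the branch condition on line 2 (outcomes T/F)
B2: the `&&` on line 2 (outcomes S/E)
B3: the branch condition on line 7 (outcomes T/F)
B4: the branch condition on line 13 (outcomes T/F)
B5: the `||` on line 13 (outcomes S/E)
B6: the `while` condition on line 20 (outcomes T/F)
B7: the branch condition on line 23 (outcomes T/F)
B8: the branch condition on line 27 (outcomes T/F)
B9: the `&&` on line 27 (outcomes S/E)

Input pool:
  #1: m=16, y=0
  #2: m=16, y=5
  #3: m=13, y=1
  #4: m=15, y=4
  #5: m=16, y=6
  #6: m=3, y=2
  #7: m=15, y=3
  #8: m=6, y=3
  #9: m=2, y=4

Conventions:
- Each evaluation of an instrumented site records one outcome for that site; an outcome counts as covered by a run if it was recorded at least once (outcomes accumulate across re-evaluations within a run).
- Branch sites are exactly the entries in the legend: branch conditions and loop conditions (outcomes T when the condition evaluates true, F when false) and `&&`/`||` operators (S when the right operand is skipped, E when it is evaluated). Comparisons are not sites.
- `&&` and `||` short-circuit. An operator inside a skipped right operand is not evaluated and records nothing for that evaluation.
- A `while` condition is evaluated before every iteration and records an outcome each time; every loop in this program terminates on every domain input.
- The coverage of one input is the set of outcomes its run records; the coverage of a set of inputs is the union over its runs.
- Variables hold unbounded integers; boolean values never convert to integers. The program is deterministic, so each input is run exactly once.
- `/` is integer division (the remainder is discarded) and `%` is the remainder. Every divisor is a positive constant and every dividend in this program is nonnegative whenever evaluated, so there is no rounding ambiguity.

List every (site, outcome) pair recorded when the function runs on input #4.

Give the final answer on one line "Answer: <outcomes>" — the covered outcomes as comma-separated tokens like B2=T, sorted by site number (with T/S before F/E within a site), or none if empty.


Running input #4 (m=15, y=4), event by event:
  B2->S, B1->F, B3->T, B5->E, B4->F, B6->T, B6->T, B6->T, B6->T, B6->T
  B6->F, B7->F, B9->S, B8->F
deduplicating events, the covered set is: B1=F, B2=S, B3=T, B4=F, B5=E, B6=T, B6=F, B7=F, B8=F, B9=S
Answer: B1=F, B2=S, B3=T, B4=F, B5=E, B6=T, B6=F, B7=F, B8=F, B9=S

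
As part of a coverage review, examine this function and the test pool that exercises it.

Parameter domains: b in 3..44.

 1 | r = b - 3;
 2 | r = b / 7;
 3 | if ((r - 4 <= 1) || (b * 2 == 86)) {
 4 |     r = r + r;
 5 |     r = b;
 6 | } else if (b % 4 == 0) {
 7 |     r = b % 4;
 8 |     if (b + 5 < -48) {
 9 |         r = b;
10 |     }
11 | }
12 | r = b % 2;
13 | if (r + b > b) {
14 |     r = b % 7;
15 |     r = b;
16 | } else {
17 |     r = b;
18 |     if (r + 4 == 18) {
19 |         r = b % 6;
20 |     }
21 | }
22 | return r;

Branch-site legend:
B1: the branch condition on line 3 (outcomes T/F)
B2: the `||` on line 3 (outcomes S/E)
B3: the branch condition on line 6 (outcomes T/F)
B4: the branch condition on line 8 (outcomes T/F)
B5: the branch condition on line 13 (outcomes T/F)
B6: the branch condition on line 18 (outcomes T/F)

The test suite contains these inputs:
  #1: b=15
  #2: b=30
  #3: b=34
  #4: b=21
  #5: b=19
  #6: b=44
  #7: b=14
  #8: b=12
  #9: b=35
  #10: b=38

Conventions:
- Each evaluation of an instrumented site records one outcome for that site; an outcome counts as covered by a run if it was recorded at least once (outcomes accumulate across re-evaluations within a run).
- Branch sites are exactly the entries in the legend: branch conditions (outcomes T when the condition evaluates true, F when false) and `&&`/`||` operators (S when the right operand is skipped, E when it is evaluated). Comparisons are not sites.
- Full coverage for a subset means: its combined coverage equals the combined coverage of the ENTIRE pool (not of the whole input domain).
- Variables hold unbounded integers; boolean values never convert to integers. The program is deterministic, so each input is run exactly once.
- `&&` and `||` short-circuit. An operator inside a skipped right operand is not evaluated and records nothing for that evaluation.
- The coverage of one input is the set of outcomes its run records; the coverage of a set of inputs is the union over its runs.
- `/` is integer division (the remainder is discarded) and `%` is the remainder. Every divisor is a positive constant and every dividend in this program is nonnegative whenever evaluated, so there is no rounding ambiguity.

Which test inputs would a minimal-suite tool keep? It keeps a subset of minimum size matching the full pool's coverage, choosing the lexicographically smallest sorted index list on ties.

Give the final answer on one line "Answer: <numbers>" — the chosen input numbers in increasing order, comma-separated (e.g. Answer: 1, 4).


#1 (b=15) -> B2->S, B1->T, B5->T; covered: B1=T, B2=S, B5=T
#2 (b=30) -> B2->S, B1->T, B5->F, B6->F; covered: B1=T, B2=S, B5=F, B6=F
#3 (b=34) -> B2->S, B1->T, B5->F, B6->F; covered: B1=T, B2=S, B5=F, B6=F
#4 (b=21) -> B2->S, B1->T, B5->T; covered: B1=T, B2=S, B5=T
#5 (b=19) -> B2->S, B1->T, B5->T; covered: B1=T, B2=S, B5=T
#6 (b=44) -> B2->E, B1->F, B3->T, B4->F, B5->F, B6->F; covered: B1=F, B2=E, B3=T, B4=F, B5=F, B6=F
#7 (b=14) -> B2->S, B1->T, B5->F, B6->T; covered: B1=T, B2=S, B5=F, B6=T
#8 (b=12) -> B2->S, B1->T, B5->F, B6->F; covered: B1=T, B2=S, B5=F, B6=F
#9 (b=35) -> B2->S, B1->T, B5->T; covered: B1=T, B2=S, B5=T
#10 (b=38) -> B2->S, B1->T, B5->F, B6->F; covered: B1=T, B2=S, B5=F, B6=F
together the pool reaches 10 outcomes: B1=T, B1=F, B2=S, B2=E, B3=T, B4=F, B5=T, B5=F, B6=T, B6=F
checked all size-1 subsets: none covers 10 outcomes (max 6/10)
checked all size-2 subsets: none covers 10 outcomes (max 9/10)
the canonical winner is {1, 6, 7}: size 3, full 10-outcome coverage, earliest index list among size-3 covers
Answer: 1, 6, 7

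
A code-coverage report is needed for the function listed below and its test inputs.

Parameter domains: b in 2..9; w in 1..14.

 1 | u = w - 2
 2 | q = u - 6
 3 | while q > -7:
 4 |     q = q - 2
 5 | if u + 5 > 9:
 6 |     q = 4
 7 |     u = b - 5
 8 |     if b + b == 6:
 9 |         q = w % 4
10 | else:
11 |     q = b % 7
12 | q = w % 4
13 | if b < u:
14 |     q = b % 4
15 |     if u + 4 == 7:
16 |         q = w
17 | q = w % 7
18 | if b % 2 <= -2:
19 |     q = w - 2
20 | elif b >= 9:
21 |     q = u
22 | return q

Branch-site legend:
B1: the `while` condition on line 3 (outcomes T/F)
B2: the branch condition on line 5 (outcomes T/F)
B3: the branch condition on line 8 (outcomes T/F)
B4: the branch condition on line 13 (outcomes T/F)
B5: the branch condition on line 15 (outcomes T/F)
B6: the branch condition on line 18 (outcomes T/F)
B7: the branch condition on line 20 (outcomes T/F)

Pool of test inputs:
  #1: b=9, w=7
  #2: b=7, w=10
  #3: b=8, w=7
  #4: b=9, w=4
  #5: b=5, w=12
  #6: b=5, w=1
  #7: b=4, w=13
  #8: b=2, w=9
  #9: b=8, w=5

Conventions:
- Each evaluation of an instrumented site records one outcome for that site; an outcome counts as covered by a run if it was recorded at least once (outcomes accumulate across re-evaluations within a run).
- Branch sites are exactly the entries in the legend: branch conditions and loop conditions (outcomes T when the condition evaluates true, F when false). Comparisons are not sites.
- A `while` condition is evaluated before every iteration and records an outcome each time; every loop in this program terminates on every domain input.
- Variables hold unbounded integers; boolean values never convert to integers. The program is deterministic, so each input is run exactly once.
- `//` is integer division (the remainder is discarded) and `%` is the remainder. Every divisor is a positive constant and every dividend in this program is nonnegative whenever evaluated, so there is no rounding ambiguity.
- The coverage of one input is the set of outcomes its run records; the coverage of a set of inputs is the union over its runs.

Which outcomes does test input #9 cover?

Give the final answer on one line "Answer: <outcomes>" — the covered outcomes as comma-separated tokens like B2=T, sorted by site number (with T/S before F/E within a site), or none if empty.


Event log for input #9 (b=8, w=5):
  B1->T, B1->T, B1->F, B2->F, B4->F, B6->F, B7->F
deduplicating events, the covered set is: B1=T, B1=F, B2=F, B4=F, B6=F, B7=F
Answer: B1=T, B1=F, B2=F, B4=F, B6=F, B7=F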